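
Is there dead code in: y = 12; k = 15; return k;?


y is assigned but never read
Dead: 'y = 12'


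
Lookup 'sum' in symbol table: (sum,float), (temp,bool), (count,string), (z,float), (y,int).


Lookup 'sum' → type float


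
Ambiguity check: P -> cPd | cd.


balanced c^n…d^n: each string has a unique parse
Unambiguous


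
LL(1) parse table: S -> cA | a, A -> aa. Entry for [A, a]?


For [A, a]: 'a' ∈ FIRST(aa)
Entry: A -> aa


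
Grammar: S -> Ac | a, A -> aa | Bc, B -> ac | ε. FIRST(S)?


Per alternative of S: FIRST(Ac) = {a, c}; FIRST(a) = {a}
FIRST(S) = {a, c}


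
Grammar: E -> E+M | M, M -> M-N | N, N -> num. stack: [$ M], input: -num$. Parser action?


shift '-' to continue M -> M-N
Action: shift


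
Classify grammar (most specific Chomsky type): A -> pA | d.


Right-linear: every RHS is a terminal or a terminal followed by one nonterminal
Classification: Type 3 (Regular)


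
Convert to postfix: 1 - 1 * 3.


* has higher precedence, evaluate 1*3 first
Postfix: 1 1 3 * -


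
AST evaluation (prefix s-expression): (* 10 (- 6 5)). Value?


Evaluate inner: (- 6 5) = 1
Evaluate root: (* 10 1) = 10
Result: 10


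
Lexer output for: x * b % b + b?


Scan left to right, longest-match per lexeme
Tokens: ID(x), OP(*), ID(b), OP(%), ID(b), OP(+), ID(b)


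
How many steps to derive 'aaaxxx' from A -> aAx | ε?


Derivation: A => aAx => aaAxx => aaaAxxx => aaaxxx
Steps: 4


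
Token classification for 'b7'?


Pattern: letter/underscore followed by alphanumerics, not a keyword
Type: IDENTIFIER


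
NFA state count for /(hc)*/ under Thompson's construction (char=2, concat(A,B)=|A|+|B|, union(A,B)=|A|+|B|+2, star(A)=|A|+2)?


Syntax tree has 2 char leaf(s), 0 union(s), 1 star(s)
chars contribute 2×2 = 4; each union adds +2; each star adds +2
Total: 4 + 0 + 2 = 6 states


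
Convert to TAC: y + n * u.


Break into single-operator statements:
t1 = n * u
t2 = y + t1


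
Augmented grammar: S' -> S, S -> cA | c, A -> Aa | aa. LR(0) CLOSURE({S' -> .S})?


Start: S' -> .S
For each item with dot before a nonterminal B, add B -> .γ for every B-production
Closure: [S' -> .S, S -> .cA, S -> .c]


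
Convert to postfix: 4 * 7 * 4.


Left to right (same or higher precedence on left)
Postfix: 4 7 * 4 *


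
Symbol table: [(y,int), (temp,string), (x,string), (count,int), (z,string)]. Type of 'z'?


Lookup 'z' → type string


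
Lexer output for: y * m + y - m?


Scan left to right, longest-match per lexeme
Tokens: ID(y), OP(*), ID(m), OP(+), ID(y), OP(-), ID(m)


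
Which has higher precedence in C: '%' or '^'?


'%' is multiplicative (level 10); '^' is bitwise XOR (level 4)
Higher level binds tighter
'%' has higher precedence than '^'


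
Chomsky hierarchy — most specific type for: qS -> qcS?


LHS has context (more than one symbol) and |LHS| ≤ |RHS|
Classification: Type 1 (Context-Sensitive)


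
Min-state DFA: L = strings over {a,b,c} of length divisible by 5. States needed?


Track length mod 5: states 0..4, accept at 0
Minimal DFA: 5 states


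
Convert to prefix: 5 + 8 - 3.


left-to-right (same/higher precedence on left): tree is (- (+ 5 8) 3)
Prefix: - + 5 8 3


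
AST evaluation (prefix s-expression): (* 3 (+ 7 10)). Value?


Evaluate inner: (+ 7 10) = 17
Evaluate root: (* 3 17) = 51
Result: 51


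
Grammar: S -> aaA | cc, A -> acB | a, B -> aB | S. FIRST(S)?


Per alternative of S: FIRST(aaA) = {a}; FIRST(cc) = {c}
FIRST(S) = {a, c}


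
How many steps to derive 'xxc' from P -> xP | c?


Derivation: P => xP => xxP => xxc
Steps: 3


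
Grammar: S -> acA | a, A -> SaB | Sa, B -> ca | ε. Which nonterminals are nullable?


A nonterminal is nullable iff some alternative derives ε (directly, or every symbol in it is nullable)
Nullable: {B}


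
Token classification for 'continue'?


Pattern: reserved word
Type: KEYWORD


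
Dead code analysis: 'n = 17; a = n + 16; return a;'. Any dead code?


n is read by a's definition; a is returned
No dead code


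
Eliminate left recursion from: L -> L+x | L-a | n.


Left-recursive alternatives: L+x, L-a; non-recursive: n
Introduce L': L -> nL', L' -> +xL' | -aL' | ε


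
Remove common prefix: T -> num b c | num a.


Common prefix: 'num'
Factored: T -> num T', T' -> b c | a


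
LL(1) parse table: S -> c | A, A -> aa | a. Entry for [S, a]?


For [S, a]: 'a' ∈ FIRST(A)
Entry: S -> A


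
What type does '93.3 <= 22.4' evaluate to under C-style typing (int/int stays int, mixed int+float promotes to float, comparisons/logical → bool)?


Operand types: float <= float
Rule: comparison yields bool
Result type: bool


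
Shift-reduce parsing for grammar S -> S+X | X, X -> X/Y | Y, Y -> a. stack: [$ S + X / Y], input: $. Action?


handle 'X/Y' on top
Action: reduce (X -> X/Y)


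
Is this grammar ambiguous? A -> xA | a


right-linear, alternatives start with distinct terminals 'x' vs 'a': unique leftmost derivation
Unambiguous


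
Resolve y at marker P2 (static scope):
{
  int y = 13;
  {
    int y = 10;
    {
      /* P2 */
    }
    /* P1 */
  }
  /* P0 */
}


P2's block does not declare y; resolves to the enclosing declaration at depth 1
y = 10


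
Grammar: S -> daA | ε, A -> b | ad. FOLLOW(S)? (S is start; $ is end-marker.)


$ ∈ FOLLOW(S). For each A -> αBβ: add FIRST(β)\{ε} to FOLLOW(B); if β nullable, add FOLLOW(A).
FOLLOW(S) = {$}


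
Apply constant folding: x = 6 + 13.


6 + 13 = 19 at compile time
Optimized: x = 19


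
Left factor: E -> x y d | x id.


Common prefix: 'x'
Factored: E -> x E', E' -> y d | id


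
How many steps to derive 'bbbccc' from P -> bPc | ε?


Derivation: P => bPc => bbPcc => bbbPccc => bbbccc
Steps: 4


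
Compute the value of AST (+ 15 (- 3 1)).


Evaluate inner: (- 3 1) = 2
Evaluate root: (+ 15 2) = 17
Result: 17


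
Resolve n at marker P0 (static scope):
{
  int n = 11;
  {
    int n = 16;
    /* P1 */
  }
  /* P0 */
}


n declared in the same block as P0
n = 11


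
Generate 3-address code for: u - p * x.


Break into single-operator statements:
t1 = p * x
t2 = u - t1


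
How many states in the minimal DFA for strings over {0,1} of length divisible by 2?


Track length mod 2: states 0..1, accept at 0
Minimal DFA: 2 states


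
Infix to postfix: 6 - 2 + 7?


Left to right (same or higher precedence on left)
Postfix: 6 2 - 7 +


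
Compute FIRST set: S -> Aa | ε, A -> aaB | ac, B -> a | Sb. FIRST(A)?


Per alternative of A: FIRST(aaB) = {a}; FIRST(ac) = {a}
FIRST(A) = {a}


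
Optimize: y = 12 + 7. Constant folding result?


12 + 7 = 19 at compile time
Optimized: y = 19


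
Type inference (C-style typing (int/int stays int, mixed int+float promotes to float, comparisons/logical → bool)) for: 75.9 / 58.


Operand types: float / int
Rule: mixed int/float promotes to float; int/int stays int
Result type: float


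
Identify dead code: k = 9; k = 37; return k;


first assignment to k is overwritten before any read
Dead: 'k = 9'


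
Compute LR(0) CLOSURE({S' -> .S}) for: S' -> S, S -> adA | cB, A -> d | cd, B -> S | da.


Start: S' -> .S
For each item with dot before a nonterminal B, add B -> .γ for every B-production
Closure: [S' -> .S, S -> .adA, S -> .cB]


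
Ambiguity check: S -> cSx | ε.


balanced c^n…x^n: each string has a unique parse
Unambiguous


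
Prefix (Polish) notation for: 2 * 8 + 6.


left-to-right (same/higher precedence on left): tree is (+ (* 2 8) 6)
Prefix: + * 2 8 6


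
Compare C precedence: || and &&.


'&&' is logical AND (level 2); '||' is logical OR (level 1)
Higher level binds tighter
'&&' has higher precedence than '||'


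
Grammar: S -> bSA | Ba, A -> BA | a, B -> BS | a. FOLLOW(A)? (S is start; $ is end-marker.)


$ ∈ FOLLOW(S). For each A -> αBβ: add FIRST(β)\{ε} to FOLLOW(B); if β nullable, add FOLLOW(A).
FOLLOW(A) = {$, a, b}


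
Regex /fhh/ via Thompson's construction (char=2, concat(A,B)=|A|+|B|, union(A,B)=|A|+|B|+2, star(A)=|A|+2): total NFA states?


Syntax tree has 3 char leaf(s), 0 union(s), 0 star(s)
chars contribute 3×2 = 6; each union adds +2; each star adds +2
Total: 6 + 0 + 0 = 6 states


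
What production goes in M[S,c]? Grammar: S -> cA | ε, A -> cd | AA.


For [S, c]: 'c' ∈ FIRST(cA)
Entry: S -> cA


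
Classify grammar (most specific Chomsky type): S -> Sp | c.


Left-linear: every RHS is a terminal or one nonterminal followed by a terminal
Classification: Type 3 (Regular)


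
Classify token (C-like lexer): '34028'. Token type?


Pattern: digits only
Type: INTEGER_LITERAL


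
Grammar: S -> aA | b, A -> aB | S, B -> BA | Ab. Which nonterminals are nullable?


A nonterminal is nullable iff some alternative derives ε (directly, or every symbol in it is nullable)
Nullable: {}


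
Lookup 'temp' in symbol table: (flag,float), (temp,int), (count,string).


Lookup 'temp' → type int


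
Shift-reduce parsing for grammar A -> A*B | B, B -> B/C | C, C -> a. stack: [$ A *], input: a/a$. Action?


no handle ('A*' is not any RHS); shift 'a'
Action: shift


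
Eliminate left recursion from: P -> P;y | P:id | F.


Left-recursive alternatives: P;y, P:id; non-recursive: F
Introduce P': P -> FP', P' -> ;yP' | :idP' | ε


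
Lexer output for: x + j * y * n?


Scan left to right, longest-match per lexeme
Tokens: ID(x), OP(+), ID(j), OP(*), ID(y), OP(*), ID(n)


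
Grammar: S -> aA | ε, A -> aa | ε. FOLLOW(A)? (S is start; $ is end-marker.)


$ ∈ FOLLOW(S). For each A -> αBβ: add FIRST(β)\{ε} to FOLLOW(B); if β nullable, add FOLLOW(A).
FOLLOW(A) = {$}


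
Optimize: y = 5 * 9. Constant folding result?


5 * 9 = 45 at compile time
Optimized: y = 45


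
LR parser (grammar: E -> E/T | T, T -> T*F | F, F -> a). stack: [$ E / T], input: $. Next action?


handle 'E/T' on top; lookahead ∈ FOLLOW(E) = {/, $}
Action: reduce (E -> E/T)


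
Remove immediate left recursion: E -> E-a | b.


Left-recursive alternatives: E-a; non-recursive: b
Introduce E': E -> bE', E' -> -aE' | ε


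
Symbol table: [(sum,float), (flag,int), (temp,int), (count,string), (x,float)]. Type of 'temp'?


Lookup 'temp' → type int


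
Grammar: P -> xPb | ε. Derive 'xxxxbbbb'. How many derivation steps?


Derivation: P => xPb => xxPbb => xxxPbbb => xxxxPbbbb => xxxxbbbb
Steps: 5


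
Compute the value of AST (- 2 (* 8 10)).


Evaluate inner: (* 8 10) = 80
Evaluate root: (- 2 80) = -78
Result: -78


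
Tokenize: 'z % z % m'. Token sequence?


Scan left to right, longest-match per lexeme
Tokens: ID(z), OP(%), ID(z), OP(%), ID(m)


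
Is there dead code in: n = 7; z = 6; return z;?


n is assigned but never read
Dead: 'n = 7'


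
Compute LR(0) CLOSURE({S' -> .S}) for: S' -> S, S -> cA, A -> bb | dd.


Start: S' -> .S
For each item with dot before a nonterminal B, add B -> .γ for every B-production
Closure: [S' -> .S, S -> .cA]


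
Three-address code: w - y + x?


Break into single-operator statements:
t1 = w - y
t2 = t1 + x


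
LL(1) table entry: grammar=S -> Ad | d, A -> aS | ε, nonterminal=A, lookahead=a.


For [A, a]: 'a' ∈ FIRST(aS)
Entry: A -> aS


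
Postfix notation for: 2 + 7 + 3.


Left to right (same or higher precedence on left)
Postfix: 2 7 + 3 +


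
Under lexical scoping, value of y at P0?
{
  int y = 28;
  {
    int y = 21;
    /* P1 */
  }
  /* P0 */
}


y declared in the same block as P0
y = 28


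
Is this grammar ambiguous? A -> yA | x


right-linear, alternatives start with distinct terminals 'y' vs 'x': unique leftmost derivation
Unambiguous


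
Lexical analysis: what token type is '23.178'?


Pattern: digits with a decimal point
Type: FLOAT_LITERAL


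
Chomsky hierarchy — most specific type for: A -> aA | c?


Right-linear: every RHS is a terminal or a terminal followed by one nonterminal
Classification: Type 3 (Regular)


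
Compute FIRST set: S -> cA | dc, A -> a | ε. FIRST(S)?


Per alternative of S: FIRST(cA) = {c}; FIRST(dc) = {d}
FIRST(S) = {c, d}


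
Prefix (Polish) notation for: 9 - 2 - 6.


left-to-right (same/higher precedence on left): tree is (- (- 9 2) 6)
Prefix: - - 9 2 6


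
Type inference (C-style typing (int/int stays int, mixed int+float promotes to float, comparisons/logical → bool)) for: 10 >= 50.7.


Operand types: int >= float
Rule: comparison yields bool
Result type: bool


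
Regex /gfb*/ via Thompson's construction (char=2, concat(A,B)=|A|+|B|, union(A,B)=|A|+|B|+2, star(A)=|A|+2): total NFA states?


Syntax tree has 3 char leaf(s), 0 union(s), 1 star(s)
chars contribute 3×2 = 6; each union adds +2; each star adds +2
Total: 6 + 0 + 2 = 8 states


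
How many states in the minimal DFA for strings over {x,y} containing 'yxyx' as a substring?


KMP-style automaton: 4 progress states + 1 absorbing accept = 5
Minimal DFA: 5 states


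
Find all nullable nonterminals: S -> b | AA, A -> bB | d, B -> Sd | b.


A nonterminal is nullable iff some alternative derives ε (directly, or every symbol in it is nullable)
Nullable: {}


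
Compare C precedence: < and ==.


'<' is relational (level 7); '==' is equality (level 6)
Higher level binds tighter
'<' has higher precedence than '=='


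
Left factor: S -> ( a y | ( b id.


Common prefix: '('
Factored: S -> ( S', S' -> a y | b id


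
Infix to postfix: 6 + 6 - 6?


Left to right (same or higher precedence on left)
Postfix: 6 6 + 6 -


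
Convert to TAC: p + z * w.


Break into single-operator statements:
t1 = z * w
t2 = p + t1


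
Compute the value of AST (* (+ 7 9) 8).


Evaluate inner: (+ 7 9) = 16
Evaluate root: (* 16 8) = 128
Result: 128


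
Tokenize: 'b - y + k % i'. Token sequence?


Scan left to right, longest-match per lexeme
Tokens: ID(b), OP(-), ID(y), OP(+), ID(k), OP(%), ID(i)


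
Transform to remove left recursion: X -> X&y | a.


Left-recursive alternatives: X&y; non-recursive: a
Introduce X': X -> aX', X' -> &yX' | ε


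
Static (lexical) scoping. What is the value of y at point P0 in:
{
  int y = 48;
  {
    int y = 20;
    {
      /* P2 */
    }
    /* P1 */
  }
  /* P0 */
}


y declared in the same block as P0
y = 48


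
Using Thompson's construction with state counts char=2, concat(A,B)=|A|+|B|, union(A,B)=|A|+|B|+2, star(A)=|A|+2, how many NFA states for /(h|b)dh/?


Syntax tree has 4 char leaf(s), 1 union(s), 0 star(s)
chars contribute 4×2 = 8; each union adds +2; each star adds +2
Total: 8 + 2 + 0 = 10 states


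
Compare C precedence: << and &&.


'<<' is shift (level 8); '&&' is logical AND (level 2)
Higher level binds tighter
'<<' has higher precedence than '&&'


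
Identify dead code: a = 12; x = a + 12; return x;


a is read by x's definition; x is returned
No dead code


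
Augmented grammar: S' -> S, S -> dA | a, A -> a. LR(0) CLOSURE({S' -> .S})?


Start: S' -> .S
For each item with dot before a nonterminal B, add B -> .γ for every B-production
Closure: [S' -> .S, S -> .dA, S -> .a]


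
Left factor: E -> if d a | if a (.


Common prefix: 'if'
Factored: E -> if E', E' -> d a | a (


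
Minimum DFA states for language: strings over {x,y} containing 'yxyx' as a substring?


KMP-style automaton: 4 progress states + 1 absorbing accept = 5
Minimal DFA: 5 states


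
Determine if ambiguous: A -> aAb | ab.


balanced a^n…b^n: each string has a unique parse
Unambiguous


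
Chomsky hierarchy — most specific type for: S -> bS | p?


Right-linear: every RHS is a terminal or a terminal followed by one nonterminal
Classification: Type 3 (Regular)


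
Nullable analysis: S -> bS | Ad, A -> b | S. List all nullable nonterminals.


A nonterminal is nullable iff some alternative derives ε (directly, or every symbol in it is nullable)
Nullable: {}


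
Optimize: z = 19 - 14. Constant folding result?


19 - 14 = 5 at compile time
Optimized: z = 5


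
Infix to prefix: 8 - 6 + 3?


left-to-right (same/higher precedence on left): tree is (+ (- 8 6) 3)
Prefix: + - 8 6 3


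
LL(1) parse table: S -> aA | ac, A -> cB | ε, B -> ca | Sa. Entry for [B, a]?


For [B, a]: 'a' ∈ FIRST(Sa)
Entry: B -> Sa


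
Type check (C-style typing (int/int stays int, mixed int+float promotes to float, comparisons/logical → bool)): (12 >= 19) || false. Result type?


Operand types: bool || bool
Rule: logical operators take bool operands and yield bool
Result type: bool


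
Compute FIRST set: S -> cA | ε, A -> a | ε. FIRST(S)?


Per alternative of S: FIRST(cA) = {c}; FIRST(ε) = {ε}
FIRST(S) = {c, ε}


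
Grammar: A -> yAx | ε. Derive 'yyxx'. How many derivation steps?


Derivation: A => yAx => yyAxx => yyxx
Steps: 3


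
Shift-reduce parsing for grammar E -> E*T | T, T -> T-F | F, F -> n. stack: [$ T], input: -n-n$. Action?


shift '-' to continue T -> T-F
Action: shift


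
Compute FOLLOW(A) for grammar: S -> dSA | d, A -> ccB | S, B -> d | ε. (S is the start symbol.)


$ ∈ FOLLOW(S). For each A -> αBβ: add FIRST(β)\{ε} to FOLLOW(B); if β nullable, add FOLLOW(A).
FOLLOW(A) = {$, c, d}


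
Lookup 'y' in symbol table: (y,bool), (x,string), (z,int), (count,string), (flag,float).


Lookup 'y' → type bool


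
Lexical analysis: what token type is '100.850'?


Pattern: digits with a decimal point
Type: FLOAT_LITERAL


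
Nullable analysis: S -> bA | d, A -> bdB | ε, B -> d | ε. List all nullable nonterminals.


A nonterminal is nullable iff some alternative derives ε (directly, or every symbol in it is nullable)
Nullable: {A, B}


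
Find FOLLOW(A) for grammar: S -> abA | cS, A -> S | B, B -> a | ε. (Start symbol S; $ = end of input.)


$ ∈ FOLLOW(S). For each A -> αBβ: add FIRST(β)\{ε} to FOLLOW(B); if β nullable, add FOLLOW(A).
FOLLOW(A) = {$}


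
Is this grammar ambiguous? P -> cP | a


right-linear, alternatives start with distinct terminals 'c' vs 'a': unique leftmost derivation
Unambiguous


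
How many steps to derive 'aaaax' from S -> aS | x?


Derivation: S => aS => aaS => aaaS => aaaaS => aaaax
Steps: 5


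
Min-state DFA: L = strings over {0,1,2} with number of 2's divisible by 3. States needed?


Track (count of 2) mod 3: states 0..2, accept at 0
Minimal DFA: 3 states


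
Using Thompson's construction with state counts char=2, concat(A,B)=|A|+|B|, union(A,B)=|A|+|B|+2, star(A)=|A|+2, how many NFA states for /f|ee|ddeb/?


Syntax tree has 7 char leaf(s), 2 union(s), 0 star(s)
chars contribute 7×2 = 14; each union adds +2; each star adds +2
Total: 14 + 4 + 0 = 18 states


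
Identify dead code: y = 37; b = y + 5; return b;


y is read by b's definition; b is returned
No dead code


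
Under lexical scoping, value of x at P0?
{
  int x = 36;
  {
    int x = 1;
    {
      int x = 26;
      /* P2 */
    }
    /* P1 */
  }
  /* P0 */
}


x declared in the same block as P0
x = 36


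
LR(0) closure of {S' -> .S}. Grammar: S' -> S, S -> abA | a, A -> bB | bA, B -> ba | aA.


Start: S' -> .S
For each item with dot before a nonterminal B, add B -> .γ for every B-production
Closure: [S' -> .S, S -> .abA, S -> .a]


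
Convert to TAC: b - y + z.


Break into single-operator statements:
t1 = b - y
t2 = t1 + z


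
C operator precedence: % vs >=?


'%' is multiplicative (level 10); '>=' is relational (level 7)
Higher level binds tighter
'%' has higher precedence than '>='


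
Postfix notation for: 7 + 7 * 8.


* has higher precedence, evaluate 7*8 first
Postfix: 7 7 8 * +


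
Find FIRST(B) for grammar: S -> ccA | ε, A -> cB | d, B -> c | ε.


Per alternative of B: FIRST(c) = {c}; FIRST(ε) = {ε}
FIRST(B) = {c, ε}


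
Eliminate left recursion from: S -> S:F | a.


Left-recursive alternatives: S:F; non-recursive: a
Introduce S': S -> aS', S' -> :FS' | ε


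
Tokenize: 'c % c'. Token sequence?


Scan left to right, longest-match per lexeme
Tokens: ID(c), OP(%), ID(c)


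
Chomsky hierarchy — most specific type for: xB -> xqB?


LHS has context (more than one symbol) and |LHS| ≤ |RHS|
Classification: Type 1 (Context-Sensitive)


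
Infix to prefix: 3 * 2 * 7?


left-to-right (same/higher precedence on left): tree is (* (* 3 2) 7)
Prefix: * * 3 2 7


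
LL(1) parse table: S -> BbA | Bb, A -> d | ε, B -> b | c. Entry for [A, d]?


For [A, d]: 'd' ∈ FIRST(d)
Entry: A -> d


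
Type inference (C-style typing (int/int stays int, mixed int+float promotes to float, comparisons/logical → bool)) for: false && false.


Operand types: bool && bool
Rule: logical operators take bool operands and yield bool
Result type: bool


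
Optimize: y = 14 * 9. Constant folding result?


14 * 9 = 126 at compile time
Optimized: y = 126


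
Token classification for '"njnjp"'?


Pattern: double-quoted sequence
Type: STRING_LITERAL


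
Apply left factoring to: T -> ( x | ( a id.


Common prefix: '('
Factored: T -> ( T', T' -> x | a id


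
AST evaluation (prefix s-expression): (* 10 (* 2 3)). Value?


Evaluate inner: (* 2 3) = 6
Evaluate root: (* 10 6) = 60
Result: 60


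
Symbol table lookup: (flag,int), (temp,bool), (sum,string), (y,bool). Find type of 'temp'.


Lookup 'temp' → type bool


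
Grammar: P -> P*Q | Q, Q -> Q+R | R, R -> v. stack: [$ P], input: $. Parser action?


start symbol P on stack, input exhausted
Action: accept


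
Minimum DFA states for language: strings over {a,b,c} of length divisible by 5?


Track length mod 5: states 0..4, accept at 0
Minimal DFA: 5 states


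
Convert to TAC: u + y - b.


Break into single-operator statements:
t1 = u + y
t2 = t1 - b


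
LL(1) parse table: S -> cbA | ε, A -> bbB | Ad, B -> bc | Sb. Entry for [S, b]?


For [S, b]: ε is nullable and 'b' ∈ FOLLOW(S)
Entry: S -> ε


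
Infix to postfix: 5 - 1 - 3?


Left to right (same or higher precedence on left)
Postfix: 5 1 - 3 -


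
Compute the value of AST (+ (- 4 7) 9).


Evaluate inner: (- 4 7) = -3
Evaluate root: (+ -3 9) = 6
Result: 6


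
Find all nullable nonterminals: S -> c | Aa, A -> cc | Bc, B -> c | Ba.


A nonterminal is nullable iff some alternative derives ε (directly, or every symbol in it is nullable)
Nullable: {}


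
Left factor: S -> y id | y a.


Common prefix: 'y'
Factored: S -> y S', S' -> id | a


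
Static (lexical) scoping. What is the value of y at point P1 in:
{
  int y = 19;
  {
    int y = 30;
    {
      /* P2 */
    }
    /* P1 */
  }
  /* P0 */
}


y declared in the same block as P1
y = 30


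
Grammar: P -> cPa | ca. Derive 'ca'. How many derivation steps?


Derivation: P => ca
Steps: 1


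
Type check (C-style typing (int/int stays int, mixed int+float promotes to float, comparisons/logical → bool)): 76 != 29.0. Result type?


Operand types: int != float
Rule: comparison yields bool
Result type: bool


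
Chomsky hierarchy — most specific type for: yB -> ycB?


LHS has context (more than one symbol) and |LHS| ≤ |RHS|
Classification: Type 1 (Context-Sensitive)


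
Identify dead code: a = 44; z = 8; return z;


a is assigned but never read
Dead: 'a = 44'


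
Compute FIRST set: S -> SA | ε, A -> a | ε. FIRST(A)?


Per alternative of A: FIRST(a) = {a}; FIRST(ε) = {ε}
FIRST(A) = {a, ε}


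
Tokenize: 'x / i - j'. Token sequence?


Scan left to right, longest-match per lexeme
Tokens: ID(x), OP(/), ID(i), OP(-), ID(j)


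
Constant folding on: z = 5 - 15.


5 - 15 = -10 at compile time
Optimized: z = -10


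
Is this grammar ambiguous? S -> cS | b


right-linear, alternatives start with distinct terminals 'c' vs 'b': unique leftmost derivation
Unambiguous


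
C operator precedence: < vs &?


'<' is relational (level 7); '&' is bitwise AND (level 5)
Higher level binds tighter
'<' has higher precedence than '&'


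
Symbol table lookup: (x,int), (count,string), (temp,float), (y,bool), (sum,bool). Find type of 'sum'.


Lookup 'sum' → type bool


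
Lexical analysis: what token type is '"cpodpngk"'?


Pattern: double-quoted sequence
Type: STRING_LITERAL


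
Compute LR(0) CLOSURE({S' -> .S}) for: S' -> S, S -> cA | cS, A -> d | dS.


Start: S' -> .S
For each item with dot before a nonterminal B, add B -> .γ for every B-production
Closure: [S' -> .S, S -> .cA, S -> .cS]


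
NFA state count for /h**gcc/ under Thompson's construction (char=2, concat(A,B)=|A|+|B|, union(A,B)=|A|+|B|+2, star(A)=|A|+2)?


Syntax tree has 4 char leaf(s), 0 union(s), 2 star(s)
chars contribute 4×2 = 8; each union adds +2; each star adds +2
Total: 8 + 0 + 4 = 12 states


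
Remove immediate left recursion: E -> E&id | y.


Left-recursive alternatives: E&id; non-recursive: y
Introduce E': E -> yE', E' -> &idE' | ε


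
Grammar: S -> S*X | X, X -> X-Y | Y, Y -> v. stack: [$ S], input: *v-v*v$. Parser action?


shift '*' to continue S -> S*X
Action: shift


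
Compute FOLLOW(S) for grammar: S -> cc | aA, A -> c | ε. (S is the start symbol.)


$ ∈ FOLLOW(S). For each A -> αBβ: add FIRST(β)\{ε} to FOLLOW(B); if β nullable, add FOLLOW(A).
FOLLOW(S) = {$}


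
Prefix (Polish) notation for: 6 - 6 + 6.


left-to-right (same/higher precedence on left): tree is (+ (- 6 6) 6)
Prefix: + - 6 6 6


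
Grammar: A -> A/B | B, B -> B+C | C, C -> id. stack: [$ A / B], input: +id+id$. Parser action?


'+' can extend B; shift to build B -> B+C
Action: shift


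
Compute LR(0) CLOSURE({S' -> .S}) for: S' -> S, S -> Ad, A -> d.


Start: S' -> .S
For each item with dot before a nonterminal B, add B -> .γ for every B-production
Closure: [S' -> .S, S -> .Ad, A -> .d]


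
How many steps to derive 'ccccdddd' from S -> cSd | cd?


Derivation: S => cSd => ccSdd => cccSddd => ccccdddd
Steps: 4


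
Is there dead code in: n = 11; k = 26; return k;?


n is assigned but never read
Dead: 'n = 11'


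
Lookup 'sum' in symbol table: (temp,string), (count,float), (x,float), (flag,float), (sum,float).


Lookup 'sum' → type float


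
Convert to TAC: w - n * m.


Break into single-operator statements:
t1 = n * m
t2 = w - t1


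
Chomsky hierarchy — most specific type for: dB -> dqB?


LHS has context (more than one symbol) and |LHS| ≤ |RHS|
Classification: Type 1 (Context-Sensitive)


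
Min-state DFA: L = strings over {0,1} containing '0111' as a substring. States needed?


KMP-style automaton: 4 progress states + 1 absorbing accept = 5
Minimal DFA: 5 states


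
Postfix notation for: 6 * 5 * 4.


Left to right (same or higher precedence on left)
Postfix: 6 5 * 4 *


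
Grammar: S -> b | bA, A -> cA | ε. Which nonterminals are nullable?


A nonterminal is nullable iff some alternative derives ε (directly, or every symbol in it is nullable)
Nullable: {A}


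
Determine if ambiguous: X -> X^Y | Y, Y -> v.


precedence layered via separate nonterminal Y: deterministic
Unambiguous


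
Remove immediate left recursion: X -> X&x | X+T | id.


Left-recursive alternatives: X&x, X+T; non-recursive: id
Introduce X': X -> idX', X' -> &xX' | +TX' | ε


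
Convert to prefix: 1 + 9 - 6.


left-to-right (same/higher precedence on left): tree is (- (+ 1 9) 6)
Prefix: - + 1 9 6


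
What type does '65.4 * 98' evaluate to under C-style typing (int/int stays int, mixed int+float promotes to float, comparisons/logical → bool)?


Operand types: float * int
Rule: mixed int/float promotes to float; int/int stays int
Result type: float


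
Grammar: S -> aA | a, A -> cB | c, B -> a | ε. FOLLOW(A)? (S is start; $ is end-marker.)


$ ∈ FOLLOW(S). For each A -> αBβ: add FIRST(β)\{ε} to FOLLOW(B); if β nullable, add FOLLOW(A).
FOLLOW(A) = {$}


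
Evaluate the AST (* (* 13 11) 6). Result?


Evaluate inner: (* 13 11) = 143
Evaluate root: (* 143 6) = 858
Result: 858


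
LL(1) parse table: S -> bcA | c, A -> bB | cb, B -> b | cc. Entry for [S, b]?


For [S, b]: 'b' ∈ FIRST(bcA)
Entry: S -> bcA


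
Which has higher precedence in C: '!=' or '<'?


'<' is relational (level 7); '!=' is equality (level 6)
Higher level binds tighter
'<' has higher precedence than '!='


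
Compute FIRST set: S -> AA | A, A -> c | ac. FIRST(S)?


Per alternative of S: FIRST(AA) = {a, c}; FIRST(A) = {a, c}
FIRST(S) = {a, c}


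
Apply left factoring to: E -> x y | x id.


Common prefix: 'x'
Factored: E -> x E', E' -> y | id


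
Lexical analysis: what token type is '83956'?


Pattern: digits only
Type: INTEGER_LITERAL


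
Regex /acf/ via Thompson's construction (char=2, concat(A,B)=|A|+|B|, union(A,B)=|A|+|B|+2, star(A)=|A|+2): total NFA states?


Syntax tree has 3 char leaf(s), 0 union(s), 0 star(s)
chars contribute 3×2 = 6; each union adds +2; each star adds +2
Total: 6 + 0 + 0 = 6 states


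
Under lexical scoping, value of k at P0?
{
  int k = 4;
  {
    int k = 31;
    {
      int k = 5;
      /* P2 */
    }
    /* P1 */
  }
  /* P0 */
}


k declared in the same block as P0
k = 4


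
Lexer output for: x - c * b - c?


Scan left to right, longest-match per lexeme
Tokens: ID(x), OP(-), ID(c), OP(*), ID(b), OP(-), ID(c)


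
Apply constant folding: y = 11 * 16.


11 * 16 = 176 at compile time
Optimized: y = 176


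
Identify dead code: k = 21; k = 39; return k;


first assignment to k is overwritten before any read
Dead: 'k = 21'


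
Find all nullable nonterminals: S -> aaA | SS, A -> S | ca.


A nonterminal is nullable iff some alternative derives ε (directly, or every symbol in it is nullable)
Nullable: {}


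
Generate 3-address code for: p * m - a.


Break into single-operator statements:
t1 = p * m
t2 = t1 - a


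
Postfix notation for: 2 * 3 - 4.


Left to right (same or higher precedence on left)
Postfix: 2 3 * 4 -


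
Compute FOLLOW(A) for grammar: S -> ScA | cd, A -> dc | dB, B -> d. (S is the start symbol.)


$ ∈ FOLLOW(S). For each A -> αBβ: add FIRST(β)\{ε} to FOLLOW(B); if β nullable, add FOLLOW(A).
FOLLOW(A) = {$, c}


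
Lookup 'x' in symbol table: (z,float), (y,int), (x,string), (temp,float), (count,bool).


Lookup 'x' → type string


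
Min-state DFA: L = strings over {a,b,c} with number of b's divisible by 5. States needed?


Track (count of b) mod 5: states 0..4, accept at 0
Minimal DFA: 5 states


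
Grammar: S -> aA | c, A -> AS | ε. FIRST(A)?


Per alternative of A: FIRST(AS) = {a, c}; FIRST(ε) = {ε}
FIRST(A) = {a, c, ε}


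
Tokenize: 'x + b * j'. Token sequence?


Scan left to right, longest-match per lexeme
Tokens: ID(x), OP(+), ID(b), OP(*), ID(j)


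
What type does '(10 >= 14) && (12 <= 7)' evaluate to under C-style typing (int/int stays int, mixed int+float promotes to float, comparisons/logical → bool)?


Operand types: bool && bool
Rule: logical operators take bool operands and yield bool
Result type: bool


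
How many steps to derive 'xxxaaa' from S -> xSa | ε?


Derivation: S => xSa => xxSaa => xxxSaaa => xxxaaa
Steps: 4


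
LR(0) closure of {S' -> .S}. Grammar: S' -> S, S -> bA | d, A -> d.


Start: S' -> .S
For each item with dot before a nonterminal B, add B -> .γ for every B-production
Closure: [S' -> .S, S -> .bA, S -> .d]


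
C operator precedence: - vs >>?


'-' is additive (level 9); '>>' is shift (level 8)
Higher level binds tighter
'-' has higher precedence than '>>'


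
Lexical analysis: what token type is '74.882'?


Pattern: digits with a decimal point
Type: FLOAT_LITERAL


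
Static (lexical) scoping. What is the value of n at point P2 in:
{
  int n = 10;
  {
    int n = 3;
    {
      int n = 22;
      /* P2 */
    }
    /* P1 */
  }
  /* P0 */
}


n declared in the same block as P2
n = 22


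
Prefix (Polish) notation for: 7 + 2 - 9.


left-to-right (same/higher precedence on left): tree is (- (+ 7 2) 9)
Prefix: - + 7 2 9


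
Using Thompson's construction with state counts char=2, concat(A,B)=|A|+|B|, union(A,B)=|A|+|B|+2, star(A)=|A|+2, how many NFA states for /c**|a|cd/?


Syntax tree has 4 char leaf(s), 2 union(s), 2 star(s)
chars contribute 4×2 = 8; each union adds +2; each star adds +2
Total: 8 + 4 + 4 = 16 states


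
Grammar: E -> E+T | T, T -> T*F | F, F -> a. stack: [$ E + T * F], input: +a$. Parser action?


handle 'T*F' on top
Action: reduce (T -> T*F)


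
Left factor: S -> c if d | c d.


Common prefix: 'c'
Factored: S -> c S', S' -> if d | d


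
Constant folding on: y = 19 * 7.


19 * 7 = 133 at compile time
Optimized: y = 133


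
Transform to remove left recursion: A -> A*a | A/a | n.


Left-recursive alternatives: A*a, A/a; non-recursive: n
Introduce A': A -> nA', A' -> *aA' | /aA' | ε


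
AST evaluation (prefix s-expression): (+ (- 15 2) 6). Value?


Evaluate inner: (- 15 2) = 13
Evaluate root: (+ 13 6) = 19
Result: 19


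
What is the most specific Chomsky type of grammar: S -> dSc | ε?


Single nonterminal LHS, but d^n c^n is not regular
Classification: Type 2 (Context-Free)


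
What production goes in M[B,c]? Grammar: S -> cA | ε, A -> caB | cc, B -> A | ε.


For [B, c]: 'c' ∈ FIRST(A)
Entry: B -> A


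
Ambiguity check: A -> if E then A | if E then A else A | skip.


dangling else: 'if E then if E then skip else skip' parses two ways
Ambiguous


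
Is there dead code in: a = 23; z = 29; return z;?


a is assigned but never read
Dead: 'a = 23'


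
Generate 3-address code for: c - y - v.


Break into single-operator statements:
t1 = c - y
t2 = t1 - v


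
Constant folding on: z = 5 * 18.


5 * 18 = 90 at compile time
Optimized: z = 90


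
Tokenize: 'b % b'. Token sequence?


Scan left to right, longest-match per lexeme
Tokens: ID(b), OP(%), ID(b)


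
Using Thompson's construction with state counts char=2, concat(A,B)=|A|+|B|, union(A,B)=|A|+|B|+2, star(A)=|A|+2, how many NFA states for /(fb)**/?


Syntax tree has 2 char leaf(s), 0 union(s), 2 star(s)
chars contribute 2×2 = 4; each union adds +2; each star adds +2
Total: 4 + 0 + 4 = 8 states


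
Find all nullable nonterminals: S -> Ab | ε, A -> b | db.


A nonterminal is nullable iff some alternative derives ε (directly, or every symbol in it is nullable)
Nullable: {S}


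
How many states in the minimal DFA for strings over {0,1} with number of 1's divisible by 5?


Track (count of 1) mod 5: states 0..4, accept at 0
Minimal DFA: 5 states


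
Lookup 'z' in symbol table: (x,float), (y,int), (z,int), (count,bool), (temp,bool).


Lookup 'z' → type int


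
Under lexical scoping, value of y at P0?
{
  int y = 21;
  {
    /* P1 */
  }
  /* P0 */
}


y declared in the same block as P0
y = 21


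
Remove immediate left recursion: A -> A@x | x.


Left-recursive alternatives: A@x; non-recursive: x
Introduce A': A -> xA', A' -> @xA' | ε


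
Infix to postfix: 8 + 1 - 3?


Left to right (same or higher precedence on left)
Postfix: 8 1 + 3 -


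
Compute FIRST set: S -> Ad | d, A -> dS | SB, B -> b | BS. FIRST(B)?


Per alternative of B: FIRST(b) = {b}; FIRST(BS) = {b}
FIRST(B) = {b}


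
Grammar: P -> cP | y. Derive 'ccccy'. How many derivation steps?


Derivation: P => cP => ccP => cccP => ccccP => ccccy
Steps: 5


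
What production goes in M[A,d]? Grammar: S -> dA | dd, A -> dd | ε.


For [A, d]: 'd' ∈ FIRST(dd)
Entry: A -> dd


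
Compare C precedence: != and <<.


'<<' is shift (level 8); '!=' is equality (level 6)
Higher level binds tighter
'<<' has higher precedence than '!='


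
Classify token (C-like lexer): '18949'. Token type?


Pattern: digits only
Type: INTEGER_LITERAL


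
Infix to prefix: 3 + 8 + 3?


left-to-right (same/higher precedence on left): tree is (+ (+ 3 8) 3)
Prefix: + + 3 8 3


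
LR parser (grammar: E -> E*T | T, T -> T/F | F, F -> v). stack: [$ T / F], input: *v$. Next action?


handle 'T/F' on top
Action: reduce (T -> T/F)


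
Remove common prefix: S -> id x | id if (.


Common prefix: 'id'
Factored: S -> id S', S' -> x | if (


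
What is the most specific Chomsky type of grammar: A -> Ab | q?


Left-linear: every RHS is a terminal or one nonterminal followed by a terminal
Classification: Type 3 (Regular)


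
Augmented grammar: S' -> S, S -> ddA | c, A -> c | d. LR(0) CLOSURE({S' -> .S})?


Start: S' -> .S
For each item with dot before a nonterminal B, add B -> .γ for every B-production
Closure: [S' -> .S, S -> .ddA, S -> .c]


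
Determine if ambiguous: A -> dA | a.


right-linear, alternatives start with distinct terminals 'd' vs 'a': unique leftmost derivation
Unambiguous


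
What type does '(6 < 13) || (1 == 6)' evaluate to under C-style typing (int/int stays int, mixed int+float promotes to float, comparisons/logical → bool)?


Operand types: bool || bool
Rule: logical operators take bool operands and yield bool
Result type: bool


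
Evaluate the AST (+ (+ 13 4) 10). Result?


Evaluate inner: (+ 13 4) = 17
Evaluate root: (+ 17 10) = 27
Result: 27


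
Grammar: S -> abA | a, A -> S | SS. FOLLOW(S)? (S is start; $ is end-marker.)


$ ∈ FOLLOW(S). For each A -> αBβ: add FIRST(β)\{ε} to FOLLOW(B); if β nullable, add FOLLOW(A).
FOLLOW(S) = {$, a}


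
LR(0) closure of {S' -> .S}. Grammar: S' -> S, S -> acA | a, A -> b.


Start: S' -> .S
For each item with dot before a nonterminal B, add B -> .γ for every B-production
Closure: [S' -> .S, S -> .acA, S -> .a]


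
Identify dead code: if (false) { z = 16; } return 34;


condition is constant false, so the whole block is unreachable
Dead: 'if (false) { z = 16; }'


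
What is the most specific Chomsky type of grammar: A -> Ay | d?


Left-linear: every RHS is a terminal or one nonterminal followed by a terminal
Classification: Type 3 (Regular)


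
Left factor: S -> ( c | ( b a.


Common prefix: '('
Factored: S -> ( S', S' -> c | b a


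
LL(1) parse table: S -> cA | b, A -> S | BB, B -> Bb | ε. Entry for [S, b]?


For [S, b]: 'b' ∈ FIRST(b)
Entry: S -> b


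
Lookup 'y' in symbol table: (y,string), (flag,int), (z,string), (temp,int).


Lookup 'y' → type string


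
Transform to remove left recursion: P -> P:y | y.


Left-recursive alternatives: P:y; non-recursive: y
Introduce P': P -> yP', P' -> :yP' | ε


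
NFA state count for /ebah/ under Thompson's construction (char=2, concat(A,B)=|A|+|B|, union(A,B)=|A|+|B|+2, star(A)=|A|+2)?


Syntax tree has 4 char leaf(s), 0 union(s), 0 star(s)
chars contribute 4×2 = 8; each union adds +2; each star adds +2
Total: 8 + 0 + 0 = 8 states


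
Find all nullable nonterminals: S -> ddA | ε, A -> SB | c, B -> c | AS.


A nonterminal is nullable iff some alternative derives ε (directly, or every symbol in it is nullable)
Nullable: {S}


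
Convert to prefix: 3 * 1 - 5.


left-to-right (same/higher precedence on left): tree is (- (* 3 1) 5)
Prefix: - * 3 1 5


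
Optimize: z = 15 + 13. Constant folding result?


15 + 13 = 28 at compile time
Optimized: z = 28
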